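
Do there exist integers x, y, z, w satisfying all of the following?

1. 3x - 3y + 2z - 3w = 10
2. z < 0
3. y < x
Yes

Take x = 0, y = -1, z = -1, w = -3. Substituting into each constraint:
  (1) 3(0) - 3(-1) + 2(-1) - 3(-3) = 10 ✓
  (2) -1 < 0 ✓
  (3) -1 < 0 ✓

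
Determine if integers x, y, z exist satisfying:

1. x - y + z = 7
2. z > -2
Yes

Take x = 7, y = 0, z = 0. Substituting into each constraint:
  (1) 7 + 0 + 0 = 7 ✓
  (2) 0 > -2 ✓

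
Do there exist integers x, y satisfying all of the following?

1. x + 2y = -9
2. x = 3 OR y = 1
Yes

Take x = 3, y = -6. Substituting into each constraint:
  (1) 3 + 2(-6) = -9 ✓
  (2) x = 3, target 3 ✓ (first branch holds)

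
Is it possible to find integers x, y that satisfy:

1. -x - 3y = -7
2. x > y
Yes

Take x = 4, y = 1. Substituting into each constraint:
  (1) (-4) - 3(1) = -7 ✓
  (2) 4 > 1 ✓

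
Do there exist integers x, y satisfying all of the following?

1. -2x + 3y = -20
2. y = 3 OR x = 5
No

The full constraint system is jointly infeasible over the integers. Each constraint and what it forces:

  - -2x + 3y = -20: is a linear equation tying the variables together
  - y = 3 OR x = 5: forces a choice: either y = 3 or x = 5

Split on the disjunction (y = 3 OR x = 5):
  • If y = 3: with y = 3, every remaining term of the linear equation is divisible by 2, so the left side is ≡ 0 (mod 2); but the right side -29 ≡ 1 (mod 2). No integers can satisfy it.
  • If x = 5: with x = 5, every remaining term of the linear equation is divisible by 3, so the left side is ≡ 0 (mod 3); but the right side -10 ≡ 2 (mod 3). No integers can satisfy it.
Both branches are infeasible, so the system has no integer solution.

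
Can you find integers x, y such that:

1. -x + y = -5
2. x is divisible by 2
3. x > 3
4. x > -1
Yes

Take x = 4, y = -1. Substituting into each constraint:
  (1) (-4) + (-1) = -5 ✓
  (2) 4 = 2 × 2, remainder 0 ✓
  (3) 4 > 3 ✓
  (4) 4 > -1 ✓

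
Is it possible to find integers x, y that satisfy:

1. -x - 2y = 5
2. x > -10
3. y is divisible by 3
Yes

Take x = -5, y = 0. Substituting into each constraint:
  (1) 5 - 2(0) = 5 ✓
  (2) -5 > -10 ✓
  (3) 0 = 3 × 0, remainder 0 ✓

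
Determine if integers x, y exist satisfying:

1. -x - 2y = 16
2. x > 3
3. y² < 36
No

The full constraint system is jointly infeasible over the integers. Each constraint and what it forces:

  - -x - 2y = 16: is a linear equation tying the variables together
  - x > 3: bounds one variable relative to a constant
  - y² < 36: restricts y to |y| ≤ 5

Range argument: with x ∈ [4, ∞], y ∈ [-5, 5], the left side of the equation is at most 6, but the right side is 16 > 6. No integer solution exists.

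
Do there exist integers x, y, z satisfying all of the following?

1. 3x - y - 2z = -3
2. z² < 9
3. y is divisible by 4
Yes

Take x = -1, y = 0, z = 0. Substituting into each constraint:
  (1) 3(-1) + 0 - 2(0) = -3 ✓
  (2) z² = (0)² = 0, and 0 < 9 ✓
  (3) 0 = 4 × 0, remainder 0 ✓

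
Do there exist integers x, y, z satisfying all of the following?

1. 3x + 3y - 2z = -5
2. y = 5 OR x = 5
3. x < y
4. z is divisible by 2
Yes

Take x = 4, y = 5, z = 16. Substituting into each constraint:
  (1) 3(4) + 3(5) - 2(16) = -5 ✓
  (2) y = 5, target 5 ✓ (first branch holds)
  (3) 4 < 5 ✓
  (4) 16 = 2 × 8, remainder 0 ✓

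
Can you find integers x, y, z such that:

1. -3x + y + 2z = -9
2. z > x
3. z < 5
Yes

Take x = -1, y = -12, z = 0. Substituting into each constraint:
  (1) -3(-1) + (-12) + 2(0) = -9 ✓
  (2) 0 > -1 ✓
  (3) 0 < 5 ✓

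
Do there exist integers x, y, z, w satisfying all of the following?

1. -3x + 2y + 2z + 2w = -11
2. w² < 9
Yes

Take x = 1, y = 0, z = -4, w = 0. Substituting into each constraint:
  (1) -3(1) + 2(0) + 2(-4) + 2(0) = -11 ✓
  (2) w² = (0)² = 0, and 0 < 9 ✓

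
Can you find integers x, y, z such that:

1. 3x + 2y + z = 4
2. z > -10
Yes

Take x = 0, y = 2, z = 0. Substituting into each constraint:
  (1) 3(0) + 2(2) + 0 = 4 ✓
  (2) 0 > -10 ✓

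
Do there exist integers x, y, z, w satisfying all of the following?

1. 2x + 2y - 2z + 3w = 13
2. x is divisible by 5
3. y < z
Yes

Take x = 0, y = 0, z = 1, w = 5. Substituting into each constraint:
  (1) 2(0) + 2(0) - 2(1) + 3(5) = 13 ✓
  (2) 0 = 5 × 0, remainder 0 ✓
  (3) 0 < 1 ✓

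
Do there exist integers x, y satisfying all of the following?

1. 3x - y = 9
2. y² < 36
Yes

Take x = 3, y = 0. Substituting into each constraint:
  (1) 3(3) + 0 = 9 ✓
  (2) y² = (0)² = 0, and 0 < 36 ✓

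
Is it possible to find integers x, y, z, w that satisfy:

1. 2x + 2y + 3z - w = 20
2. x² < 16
Yes

Take x = 0, y = 0, z = 7, w = 1. Substituting into each constraint:
  (1) 2(0) + 2(0) + 3(7) + (-1) = 20 ✓
  (2) x² = (0)² = 0, and 0 < 16 ✓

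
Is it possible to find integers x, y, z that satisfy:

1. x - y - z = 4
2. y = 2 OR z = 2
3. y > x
Yes

Take x = 1, y = 2, z = -5. Substituting into each constraint:
  (1) 1 + (-2) + 5 = 4 ✓
  (2) y = 2, target 2 ✓ (first branch holds)
  (3) 2 > 1 ✓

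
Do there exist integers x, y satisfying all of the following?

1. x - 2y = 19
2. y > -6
Yes

Take x = 19, y = 0. Substituting into each constraint:
  (1) 19 - 2(0) = 19 ✓
  (2) 0 > -6 ✓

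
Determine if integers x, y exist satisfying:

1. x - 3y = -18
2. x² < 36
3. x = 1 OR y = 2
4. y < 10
No

A contradictory subset is {x - 3y = -18, x² < 36, x = 1 OR y = 2}. No integer assignment can satisfy these jointly:

  - x - 3y = -18: is a linear equation tying the variables together
  - x² < 36: restricts x to |x| ≤ 5
  - x = 1 OR y = 2: forces a choice: either x = 1 or y = 2

Split on the disjunction (x = 1 OR y = 2):
  • If x = 1: with x = 1, every remaining term of the linear equation is divisible by 3, so the left side is ≡ 0 (mod 3); but the right side -19 ≡ 2 (mod 3). No integers can satisfy it.
  • If y = 2: the equation forces x = -12, but x² < 36 requires |x| ≤ 5.
Both branches are infeasible, so the system has no integer solution.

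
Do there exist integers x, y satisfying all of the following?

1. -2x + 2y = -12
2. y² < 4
Yes

Take x = 6, y = 0. Substituting into each constraint:
  (1) -2(6) + 2(0) = -12 ✓
  (2) y² = (0)² = 0, and 0 < 4 ✓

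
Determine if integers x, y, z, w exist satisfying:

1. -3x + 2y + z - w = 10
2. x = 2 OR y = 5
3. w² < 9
Yes

Take x = 2, y = 0, z = 16, w = 0. Substituting into each constraint:
  (1) -3(2) + 2(0) + 16 + 0 = 10 ✓
  (2) x = 2, target 2 ✓ (first branch holds)
  (3) w² = (0)² = 0, and 0 < 9 ✓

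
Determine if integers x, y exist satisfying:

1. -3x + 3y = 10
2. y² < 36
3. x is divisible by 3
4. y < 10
No

Even the single constraint (-3x + 3y = 10) is infeasible over the integers.

  - -3x + 3y = 10: every term on the left is divisible by 3, so the LHS ≡ 0 (mod 3), but the RHS 10 is not — no integer solution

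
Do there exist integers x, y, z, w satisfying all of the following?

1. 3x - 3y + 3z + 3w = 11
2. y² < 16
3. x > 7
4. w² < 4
No

Even the single constraint (3x - 3y + 3z + 3w = 11) is infeasible over the integers.

  - 3x - 3y + 3z + 3w = 11: every term on the left is divisible by 3, so the LHS ≡ 0 (mod 3), but the RHS 11 is not — no integer solution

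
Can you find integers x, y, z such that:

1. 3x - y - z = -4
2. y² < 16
Yes

Take x = 0, y = 0, z = 4. Substituting into each constraint:
  (1) 3(0) + 0 + (-4) = -4 ✓
  (2) y² = (0)² = 0, and 0 < 16 ✓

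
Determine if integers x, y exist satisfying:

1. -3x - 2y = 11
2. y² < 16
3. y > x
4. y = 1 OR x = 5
No

A contradictory subset is {-3x - 2y = 11, y > x, y = 1 OR x = 5}. No integer assignment can satisfy these jointly:

  - -3x - 2y = 11: is a linear equation tying the variables together
  - y > x: bounds one variable relative to another variable
  - y = 1 OR x = 5: forces a choice: either y = 1 or x = 5

Split on the disjunction (y = 1 OR x = 5):
  • If y = 1: with y = 1, every remaining term of the linear equation is divisible by 3, so the left side is ≡ 0 (mod 3); but the right side 13 ≡ 1 (mod 3). No integers can satisfy it.
  • If x = 5: the equation forces y = -13, giving (x, y) = (5, -13), which violates y > x.
Both branches are infeasible, so the system has no integer solution.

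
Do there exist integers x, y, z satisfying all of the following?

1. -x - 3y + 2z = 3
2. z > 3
Yes

Take x = 2, y = 1, z = 4. Substituting into each constraint:
  (1) (-2) - 3(1) + 2(4) = 3 ✓
  (2) 4 > 3 ✓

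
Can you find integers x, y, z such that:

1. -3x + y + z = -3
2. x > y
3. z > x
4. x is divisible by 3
Yes

Take x = 0, y = -4, z = 1. Substituting into each constraint:
  (1) -3(0) + (-4) + 1 = -3 ✓
  (2) 0 > -4 ✓
  (3) 1 > 0 ✓
  (4) 0 = 3 × 0, remainder 0 ✓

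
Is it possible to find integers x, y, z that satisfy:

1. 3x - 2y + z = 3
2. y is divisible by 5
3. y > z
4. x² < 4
Yes

Take x = 1, y = -110, z = -220. Substituting into each constraint:
  (1) 3(1) - 2(-110) + (-220) = 3 ✓
  (2) -110 = 5 × -22, remainder 0 ✓
  (3) -110 > -220 ✓
  (4) x² = (1)² = 1, and 1 < 4 ✓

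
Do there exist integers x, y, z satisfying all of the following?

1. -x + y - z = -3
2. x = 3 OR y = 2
Yes

Take x = 3, y = 0, z = 0. Substituting into each constraint:
  (1) (-3) + 0 + 0 = -3 ✓
  (2) x = 3, target 3 ✓ (first branch holds)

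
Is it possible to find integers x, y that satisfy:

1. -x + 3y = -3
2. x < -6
Yes

Take x = -9, y = -4. Substituting into each constraint:
  (1) 9 + 3(-4) = -3 ✓
  (2) -9 < -6 ✓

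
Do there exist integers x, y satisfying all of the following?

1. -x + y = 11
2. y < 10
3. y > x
Yes

Take x = -11, y = 0. Substituting into each constraint:
  (1) 11 + 0 = 11 ✓
  (2) 0 < 10 ✓
  (3) 0 > -11 ✓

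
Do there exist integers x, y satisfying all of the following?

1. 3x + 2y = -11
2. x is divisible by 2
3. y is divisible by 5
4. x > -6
No

A contradictory subset is {3x + 2y = -11, x is divisible by 2}. No integer assignment can satisfy these jointly:

  - 3x + 2y = -11: is a linear equation tying the variables together
  - x is divisible by 2: restricts x to multiples of 2

Modular obstruction: writing x = 2x', every remaining term of the linear equation is divisible by 2, so the left side is ≡ 0 (mod 2); but the right side -11 ≡ 1 (mod 2). No integers can satisfy it.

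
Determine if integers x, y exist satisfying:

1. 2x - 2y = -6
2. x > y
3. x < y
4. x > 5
No

A contradictory subset is {x > y, x < y}. No integer assignment can satisfy these jointly:

  - x > y: bounds one variable relative to another variable
  - x < y: bounds one variable relative to another variable

Direct contradiction: x > y and y > x cannot both hold.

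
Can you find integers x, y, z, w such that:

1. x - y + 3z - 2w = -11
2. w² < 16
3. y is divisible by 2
Yes

Take x = -11, y = 0, z = 0, w = 0. Substituting into each constraint:
  (1) (-11) + 0 + 3(0) - 2(0) = -11 ✓
  (2) w² = (0)² = 0, and 0 < 16 ✓
  (3) 0 = 2 × 0, remainder 0 ✓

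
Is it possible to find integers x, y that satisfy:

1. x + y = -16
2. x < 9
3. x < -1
Yes

Take x = -16, y = 0. Substituting into each constraint:
  (1) (-16) + 0 = -16 ✓
  (2) -16 < 9 ✓
  (3) -16 < -1 ✓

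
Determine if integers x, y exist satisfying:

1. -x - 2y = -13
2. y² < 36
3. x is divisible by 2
No

A contradictory subset is {-x - 2y = -13, x is divisible by 2}. No integer assignment can satisfy these jointly:

  - -x - 2y = -13: is a linear equation tying the variables together
  - x is divisible by 2: restricts x to multiples of 2

Modular obstruction: writing x = 2x', every remaining term of the linear equation is divisible by 2, so the left side is ≡ 0 (mod 2); but the right side -13 ≡ 1 (mod 2). No integers can satisfy it.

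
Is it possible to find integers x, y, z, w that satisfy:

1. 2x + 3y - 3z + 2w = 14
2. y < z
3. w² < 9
Yes

Take x = 10, y = 0, z = 2, w = 0. Substituting into each constraint:
  (1) 2(10) + 3(0) - 3(2) + 2(0) = 14 ✓
  (2) 0 < 2 ✓
  (3) w² = (0)² = 0, and 0 < 9 ✓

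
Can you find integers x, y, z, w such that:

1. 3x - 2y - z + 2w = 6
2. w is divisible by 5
Yes

Take x = 0, y = 0, z = -6, w = 0. Substituting into each constraint:
  (1) 3(0) - 2(0) + 6 + 2(0) = 6 ✓
  (2) 0 = 5 × 0, remainder 0 ✓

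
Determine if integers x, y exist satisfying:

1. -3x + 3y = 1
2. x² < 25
No

Even the single constraint (-3x + 3y = 1) is infeasible over the integers.

  - -3x + 3y = 1: every term on the left is divisible by 3, so the LHS ≡ 0 (mod 3), but the RHS 1 is not — no integer solution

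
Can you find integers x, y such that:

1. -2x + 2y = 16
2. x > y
No

The full constraint system is jointly infeasible over the integers. Each constraint and what it forces:

  - -2x + 2y = 16: is a linear equation tying the variables together
  - x > y: bounds one variable relative to another variable

From the equation, x − y = -8, i.e. x − y = -8; but x > y requires x − y ≥ 1. Contradiction.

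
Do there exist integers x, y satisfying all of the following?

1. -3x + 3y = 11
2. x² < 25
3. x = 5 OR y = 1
No

Even the single constraint (-3x + 3y = 11) is infeasible over the integers.

  - -3x + 3y = 11: every term on the left is divisible by 3, so the LHS ≡ 0 (mod 3), but the RHS 11 is not — no integer solution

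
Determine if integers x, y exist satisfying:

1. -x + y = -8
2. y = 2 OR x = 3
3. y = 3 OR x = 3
Yes

Take x = 3, y = -5. Substituting into each constraint:
  (1) (-3) + (-5) = -8 ✓
  (2) x = 3, target 3 ✓ (second branch holds)
  (3) x = 3, target 3 ✓ (second branch holds)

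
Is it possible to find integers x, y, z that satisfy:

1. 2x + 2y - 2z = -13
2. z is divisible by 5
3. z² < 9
No

Even the single constraint (2x + 2y - 2z = -13) is infeasible over the integers.

  - 2x + 2y - 2z = -13: every term on the left is divisible by 2, so the LHS ≡ 0 (mod 2), but the RHS -13 is not — no integer solution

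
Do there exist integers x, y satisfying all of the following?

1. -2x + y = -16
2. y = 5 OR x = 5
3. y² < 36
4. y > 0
No

A contradictory subset is {-2x + y = -16, y = 5 OR x = 5, y > 0}. No integer assignment can satisfy these jointly:

  - -2x + y = -16: is a linear equation tying the variables together
  - y = 5 OR x = 5: forces a choice: either y = 5 or x = 5
  - y > 0: bounds one variable relative to a constant

Split on the disjunction (y = 5 OR x = 5):
  • If y = 5: with y = 5, every remaining term of the linear equation is divisible by 2, so the left side is ≡ 0 (mod 2); but the right side -21 ≡ 1 (mod 2). No integers can satisfy it.
  • If x = 5: the equation forces y = -6, which contradicts the bound y ≥ 1.
Both branches are infeasible, so the system has no integer solution.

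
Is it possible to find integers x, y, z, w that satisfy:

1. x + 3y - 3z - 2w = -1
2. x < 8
Yes

Take x = 2, y = -1, z = 0, w = 0. Substituting into each constraint:
  (1) 2 + 3(-1) - 3(0) - 2(0) = -1 ✓
  (2) 2 < 8 ✓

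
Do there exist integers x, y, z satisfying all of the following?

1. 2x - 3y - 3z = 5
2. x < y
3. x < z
Yes

Take x = -5, y = -1, z = -4. Substituting into each constraint:
  (1) 2(-5) - 3(-1) - 3(-4) = 5 ✓
  (2) -5 < -1 ✓
  (3) -5 < -4 ✓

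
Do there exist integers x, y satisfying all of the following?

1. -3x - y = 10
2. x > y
Yes

Take x = 0, y = -10. Substituting into each constraint:
  (1) -3(0) + 10 = 10 ✓
  (2) 0 > -10 ✓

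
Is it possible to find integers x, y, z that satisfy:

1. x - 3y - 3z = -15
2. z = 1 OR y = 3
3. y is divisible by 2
Yes

Take x = 0, y = 4, z = 1. Substituting into each constraint:
  (1) 0 - 3(4) - 3(1) = -15 ✓
  (2) z = 1, target 1 ✓ (first branch holds)
  (3) 4 = 2 × 2, remainder 0 ✓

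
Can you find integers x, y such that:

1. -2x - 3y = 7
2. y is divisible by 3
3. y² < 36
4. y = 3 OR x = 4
Yes

Take x = -8, y = 3. Substituting into each constraint:
  (1) -2(-8) - 3(3) = 7 ✓
  (2) 3 = 3 × 1, remainder 0 ✓
  (3) y² = (3)² = 9, and 9 < 36 ✓
  (4) y = 3, target 3 ✓ (first branch holds)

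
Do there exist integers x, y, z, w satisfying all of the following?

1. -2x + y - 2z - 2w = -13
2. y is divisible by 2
No

The full constraint system is jointly infeasible over the integers. Each constraint and what it forces:

  - -2x + y - 2z - 2w = -13: is a linear equation tying the variables together
  - y is divisible by 2: restricts y to multiples of 2

Modular obstruction: writing y = 2y', every remaining term of the linear equation is divisible by 2, so the left side is ≡ 0 (mod 2); but the right side -13 ≡ 1 (mod 2). No integers can satisfy it.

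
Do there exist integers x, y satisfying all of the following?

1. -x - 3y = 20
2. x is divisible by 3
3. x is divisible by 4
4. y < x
No

A contradictory subset is {-x - 3y = 20, x is divisible by 3}. No integer assignment can satisfy these jointly:

  - -x - 3y = 20: is a linear equation tying the variables together
  - x is divisible by 3: restricts x to multiples of 3

Modular obstruction: writing x = 3x', every remaining term of the linear equation is divisible by 3, so the left side is ≡ 0 (mod 3); but the right side 20 ≡ 2 (mod 3). No integers can satisfy it.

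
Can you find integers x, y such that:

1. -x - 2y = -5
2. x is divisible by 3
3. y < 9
Yes

Take x = -3, y = 4. Substituting into each constraint:
  (1) 3 - 2(4) = -5 ✓
  (2) -3 = 3 × -1, remainder 0 ✓
  (3) 4 < 9 ✓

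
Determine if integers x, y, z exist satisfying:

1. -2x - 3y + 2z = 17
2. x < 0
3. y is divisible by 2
No

A contradictory subset is {-2x - 3y + 2z = 17, y is divisible by 2}. No integer assignment can satisfy these jointly:

  - -2x - 3y + 2z = 17: is a linear equation tying the variables together
  - y is divisible by 2: restricts y to multiples of 2

Modular obstruction: writing y = 2y', every remaining term of the linear equation is divisible by 2, so the left side is ≡ 0 (mod 2); but the right side 17 ≡ 1 (mod 2). No integers can satisfy it.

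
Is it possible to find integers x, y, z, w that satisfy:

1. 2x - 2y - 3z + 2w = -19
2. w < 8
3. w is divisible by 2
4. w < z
Yes

Take x = 0, y = 8, z = 1, w = 0. Substituting into each constraint:
  (1) 2(0) - 2(8) - 3(1) + 2(0) = -19 ✓
  (2) 0 < 8 ✓
  (3) 0 = 2 × 0, remainder 0 ✓
  (4) 0 < 1 ✓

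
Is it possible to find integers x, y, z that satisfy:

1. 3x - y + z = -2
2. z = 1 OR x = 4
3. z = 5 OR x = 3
Yes

Take x = 4, y = 19, z = 5. Substituting into each constraint:
  (1) 3(4) + (-19) + 5 = -2 ✓
  (2) x = 4, target 4 ✓ (second branch holds)
  (3) z = 5, target 5 ✓ (first branch holds)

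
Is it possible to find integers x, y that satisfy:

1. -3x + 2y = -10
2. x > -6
Yes

Take x = 4, y = 1. Substituting into each constraint:
  (1) -3(4) + 2(1) = -10 ✓
  (2) 4 > -6 ✓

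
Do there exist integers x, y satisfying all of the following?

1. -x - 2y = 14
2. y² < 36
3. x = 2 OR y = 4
Yes

Take x = -22, y = 4. Substituting into each constraint:
  (1) 22 - 2(4) = 14 ✓
  (2) y² = (4)² = 16, and 16 < 36 ✓
  (3) y = 4, target 4 ✓ (second branch holds)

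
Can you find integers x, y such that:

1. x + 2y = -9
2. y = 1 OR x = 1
Yes

Take x = 1, y = -5. Substituting into each constraint:
  (1) 1 + 2(-5) = -9 ✓
  (2) x = 1, target 1 ✓ (second branch holds)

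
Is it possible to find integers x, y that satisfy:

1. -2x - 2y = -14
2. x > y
Yes

Take x = 7, y = 0. Substituting into each constraint:
  (1) -2(7) - 2(0) = -14 ✓
  (2) 7 > 0 ✓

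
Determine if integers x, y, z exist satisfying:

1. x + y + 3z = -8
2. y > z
Yes

Take x = -9, y = 1, z = 0. Substituting into each constraint:
  (1) (-9) + 1 + 3(0) = -8 ✓
  (2) 1 > 0 ✓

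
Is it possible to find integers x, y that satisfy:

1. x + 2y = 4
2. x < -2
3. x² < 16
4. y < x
No

A contradictory subset is {x + 2y = 4, x < -2, y < x}. No integer assignment can satisfy these jointly:

  - x + 2y = 4: is a linear equation tying the variables together
  - x < -2: bounds one variable relative to a constant
  - y < x: bounds one variable relative to another variable

Propagating the comparison: y < x and x ≤ -3 give y ≤ -4. Range argument: with x ∈ [−∞, -3], y ∈ [−∞, -4], the left side of the equation is at most -11, but the right side is 4 > -11. No integer solution exists.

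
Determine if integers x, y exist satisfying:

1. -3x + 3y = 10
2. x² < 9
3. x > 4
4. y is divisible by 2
No

Even the single constraint (-3x + 3y = 10) is infeasible over the integers.

  - -3x + 3y = 10: every term on the left is divisible by 3, so the LHS ≡ 0 (mod 3), but the RHS 10 is not — no integer solution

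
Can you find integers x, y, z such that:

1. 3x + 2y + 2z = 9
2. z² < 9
Yes

Take x = 1, y = 3, z = 0. Substituting into each constraint:
  (1) 3(1) + 2(3) + 2(0) = 9 ✓
  (2) z² = (0)² = 0, and 0 < 9 ✓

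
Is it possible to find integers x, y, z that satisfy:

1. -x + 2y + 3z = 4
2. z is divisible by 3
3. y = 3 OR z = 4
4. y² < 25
Yes

Take x = 2, y = 3, z = 0. Substituting into each constraint:
  (1) (-2) + 2(3) + 3(0) = 4 ✓
  (2) 0 = 3 × 0, remainder 0 ✓
  (3) y = 3, target 3 ✓ (first branch holds)
  (4) y² = (3)² = 9, and 9 < 25 ✓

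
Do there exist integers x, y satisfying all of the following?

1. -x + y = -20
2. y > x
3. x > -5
No

A contradictory subset is {-x + y = -20, y > x}. No integer assignment can satisfy these jointly:

  - -x + y = -20: is a linear equation tying the variables together
  - y > x: bounds one variable relative to another variable

From the equation, x − y = 20, i.e. y − x = -20; but y > x requires y − x ≥ 1. Contradiction.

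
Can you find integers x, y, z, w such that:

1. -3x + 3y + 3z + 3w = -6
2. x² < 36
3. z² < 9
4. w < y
Yes

Take x = 3, y = 1, z = 0, w = 0. Substituting into each constraint:
  (1) -3(3) + 3(1) + 3(0) + 3(0) = -6 ✓
  (2) x² = (3)² = 9, and 9 < 36 ✓
  (3) z² = (0)² = 0, and 0 < 9 ✓
  (4) 0 < 1 ✓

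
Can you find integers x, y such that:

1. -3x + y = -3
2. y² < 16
Yes

Take x = 0, y = -3. Substituting into each constraint:
  (1) -3(0) + (-3) = -3 ✓
  (2) y² = (-3)² = 9, and 9 < 16 ✓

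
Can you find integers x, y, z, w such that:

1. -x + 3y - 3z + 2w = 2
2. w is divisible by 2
Yes

Take x = 1, y = 0, z = -1, w = 0. Substituting into each constraint:
  (1) (-1) + 3(0) - 3(-1) + 2(0) = 2 ✓
  (2) 0 = 2 × 0, remainder 0 ✓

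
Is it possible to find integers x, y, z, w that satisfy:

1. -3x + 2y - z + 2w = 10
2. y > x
Yes

Take x = 0, y = 1, z = 0, w = 4. Substituting into each constraint:
  (1) -3(0) + 2(1) + 0 + 2(4) = 10 ✓
  (2) 1 > 0 ✓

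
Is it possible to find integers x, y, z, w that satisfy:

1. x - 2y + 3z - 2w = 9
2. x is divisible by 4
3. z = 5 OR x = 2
Yes

Take x = 4, y = 1, z = 5, w = 4. Substituting into each constraint:
  (1) 4 - 2(1) + 3(5) - 2(4) = 9 ✓
  (2) 4 = 4 × 1, remainder 0 ✓
  (3) z = 5, target 5 ✓ (first branch holds)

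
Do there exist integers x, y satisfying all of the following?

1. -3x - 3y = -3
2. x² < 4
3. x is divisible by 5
Yes

Take x = 0, y = 1. Substituting into each constraint:
  (1) -3(0) - 3(1) = -3 ✓
  (2) x² = (0)² = 0, and 0 < 4 ✓
  (3) 0 = 5 × 0, remainder 0 ✓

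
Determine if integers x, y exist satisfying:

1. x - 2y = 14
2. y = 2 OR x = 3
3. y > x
No

The full constraint system is jointly infeasible over the integers. Each constraint and what it forces:

  - x - 2y = 14: is a linear equation tying the variables together
  - y = 2 OR x = 3: forces a choice: either y = 2 or x = 3
  - y > x: bounds one variable relative to another variable

Split on the disjunction (y = 2 OR x = 3):
  • If y = 2: the equation forces x = 18, giving (y, x) = (2, 18), which violates y > x.
  • If x = 3: with x = 3, every remaining term of the linear equation is divisible by 2, so the left side is ≡ 0 (mod 2); but the right side 11 ≡ 1 (mod 2). No integers can satisfy it.
Both branches are infeasible, so the system has no integer solution.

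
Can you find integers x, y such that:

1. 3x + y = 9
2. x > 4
Yes

Take x = 5, y = -6. Substituting into each constraint:
  (1) 3(5) + (-6) = 9 ✓
  (2) 5 > 4 ✓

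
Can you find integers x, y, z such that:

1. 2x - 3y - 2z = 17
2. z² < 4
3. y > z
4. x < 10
Yes

Take x = 9, y = 1, z = -1. Substituting into each constraint:
  (1) 2(9) - 3(1) - 2(-1) = 17 ✓
  (2) z² = (-1)² = 1, and 1 < 4 ✓
  (3) 1 > -1 ✓
  (4) 9 < 10 ✓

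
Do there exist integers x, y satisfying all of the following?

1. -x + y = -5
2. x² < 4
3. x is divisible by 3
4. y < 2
Yes

Take x = 0, y = -5. Substituting into each constraint:
  (1) 0 + (-5) = -5 ✓
  (2) x² = (0)² = 0, and 0 < 4 ✓
  (3) 0 = 3 × 0, remainder 0 ✓
  (4) -5 < 2 ✓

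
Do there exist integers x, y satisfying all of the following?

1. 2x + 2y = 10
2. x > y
Yes

Take x = 3, y = 2. Substituting into each constraint:
  (1) 2(3) + 2(2) = 10 ✓
  (2) 3 > 2 ✓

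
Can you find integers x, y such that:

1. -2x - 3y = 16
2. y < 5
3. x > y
Yes

Take x = -2, y = -4. Substituting into each constraint:
  (1) -2(-2) - 3(-4) = 16 ✓
  (2) -4 < 5 ✓
  (3) -2 > -4 ✓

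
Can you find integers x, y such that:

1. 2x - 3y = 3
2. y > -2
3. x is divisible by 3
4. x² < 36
Yes

Take x = 0, y = -1. Substituting into each constraint:
  (1) 2(0) - 3(-1) = 3 ✓
  (2) -1 > -2 ✓
  (3) 0 = 3 × 0, remainder 0 ✓
  (4) x² = (0)² = 0, and 0 < 36 ✓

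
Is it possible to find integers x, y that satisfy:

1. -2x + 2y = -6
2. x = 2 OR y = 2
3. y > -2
Yes

Take x = 5, y = 2. Substituting into each constraint:
  (1) -2(5) + 2(2) = -6 ✓
  (2) y = 2, target 2 ✓ (second branch holds)
  (3) 2 > -2 ✓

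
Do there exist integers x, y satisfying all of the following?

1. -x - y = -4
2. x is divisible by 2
Yes

Take x = 0, y = 4. Substituting into each constraint:
  (1) 0 + (-4) = -4 ✓
  (2) 0 = 2 × 0, remainder 0 ✓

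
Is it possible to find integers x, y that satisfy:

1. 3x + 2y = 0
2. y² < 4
Yes

Take x = 0, y = 0. Substituting into each constraint:
  (1) 3(0) + 2(0) = 0 ✓
  (2) y² = (0)² = 0, and 0 < 4 ✓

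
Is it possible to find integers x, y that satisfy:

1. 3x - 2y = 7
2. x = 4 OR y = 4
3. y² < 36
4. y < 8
Yes

Take x = 5, y = 4. Substituting into each constraint:
  (1) 3(5) - 2(4) = 7 ✓
  (2) y = 4, target 4 ✓ (second branch holds)
  (3) y² = (4)² = 16, and 16 < 36 ✓
  (4) 4 < 8 ✓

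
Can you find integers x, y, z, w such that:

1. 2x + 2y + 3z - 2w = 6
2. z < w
Yes

Take x = 4, y = 0, z = 0, w = 1. Substituting into each constraint:
  (1) 2(4) + 2(0) + 3(0) - 2(1) = 6 ✓
  (2) 0 < 1 ✓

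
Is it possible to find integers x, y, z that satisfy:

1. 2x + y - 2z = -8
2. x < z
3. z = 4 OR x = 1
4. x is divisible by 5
Yes

Take x = 0, y = 0, z = 4. Substituting into each constraint:
  (1) 2(0) + 0 - 2(4) = -8 ✓
  (2) 0 < 4 ✓
  (3) z = 4, target 4 ✓ (first branch holds)
  (4) 0 = 5 × 0, remainder 0 ✓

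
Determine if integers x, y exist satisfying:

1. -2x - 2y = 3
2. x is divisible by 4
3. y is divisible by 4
No

Even the single constraint (-2x - 2y = 3) is infeasible over the integers.

  - -2x - 2y = 3: every term on the left is divisible by 2, so the LHS ≡ 0 (mod 2), but the RHS 3 is not — no integer solution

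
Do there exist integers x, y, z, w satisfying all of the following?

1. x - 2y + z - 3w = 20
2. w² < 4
Yes

Take x = 20, y = 0, z = 0, w = 0. Substituting into each constraint:
  (1) 20 - 2(0) + 0 - 3(0) = 20 ✓
  (2) w² = (0)² = 0, and 0 < 4 ✓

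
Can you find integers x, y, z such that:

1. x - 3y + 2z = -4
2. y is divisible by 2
Yes

Take x = -4, y = 0, z = 0. Substituting into each constraint:
  (1) (-4) - 3(0) + 2(0) = -4 ✓
  (2) 0 = 2 × 0, remainder 0 ✓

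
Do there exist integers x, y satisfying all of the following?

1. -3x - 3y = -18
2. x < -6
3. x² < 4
No

A contradictory subset is {x < -6, x² < 4}. No integer assignment can satisfy these jointly:

  - x < -6: bounds one variable relative to a constant
  - x² < 4: restricts x to |x| ≤ 1

Direct contradiction: the bounds on x require x ≥ -1 and x ≤ -7 simultaneously, which is empty.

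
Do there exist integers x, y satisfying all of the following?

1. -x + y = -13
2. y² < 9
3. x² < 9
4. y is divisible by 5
No

The full constraint system is jointly infeasible over the integers. Each constraint and what it forces:

  - -x + y = -13: is a linear equation tying the variables together
  - y² < 9: restricts y to |y| ≤ 2
  - x² < 9: restricts x to |x| ≤ 2
  - y is divisible by 5: restricts y to multiples of 5

Range argument: with x ∈ [-2, 2], y ∈ [-2, 2], the left side of the equation is at least -4, but the right side is -13 < -4. No integer solution exists.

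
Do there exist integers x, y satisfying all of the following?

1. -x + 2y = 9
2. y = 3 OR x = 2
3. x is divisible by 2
No

A contradictory subset is {-x + 2y = 9, x is divisible by 2}. No integer assignment can satisfy these jointly:

  - -x + 2y = 9: is a linear equation tying the variables together
  - x is divisible by 2: restricts x to multiples of 2

Modular obstruction: writing x = 2x', every remaining term of the linear equation is divisible by 2, so the left side is ≡ 0 (mod 2); but the right side 9 ≡ 1 (mod 2). No integers can satisfy it.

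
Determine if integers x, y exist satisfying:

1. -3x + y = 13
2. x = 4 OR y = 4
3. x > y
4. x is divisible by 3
No

A contradictory subset is {-3x + y = 13, x = 4 OR y = 4, x > y}. No integer assignment can satisfy these jointly:

  - -3x + y = 13: is a linear equation tying the variables together
  - x = 4 OR y = 4: forces a choice: either x = 4 or y = 4
  - x > y: bounds one variable relative to another variable

Split on the disjunction (x = 4 OR y = 4):
  • If x = 4: the equation forces y = 25, giving (x, y) = (4, 25), which violates x > y.
  • If y = 4: the equation forces x = -3, giving (y, x) = (4, -3), which violates x > y.
Both branches are infeasible, so the system has no integer solution.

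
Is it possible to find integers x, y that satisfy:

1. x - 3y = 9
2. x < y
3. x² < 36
No

The full constraint system is jointly infeasible over the integers. Each constraint and what it forces:

  - x - 3y = 9: is a linear equation tying the variables together
  - x < y: bounds one variable relative to another variable
  - x² < 36: restricts x to |x| ≤ 5

The bounds confine x to {-5, -4, -3, -2, -1, 0, 1, 2, 3, 4, 5}. For each value, substitute into the equation:
  • x = -5: the equation gives -3y = 14, so y would not be an integer.
  • x = -4: the equation gives -3y = 13, so y would not be an integer.
  • x = -3: the equation forces y = -4, but y > x fails since -4 ≤ -3.
  • x = -2: the equation gives -3y = 11, so y would not be an integer.
  • x = -1: the equation gives -3y = 10, so y would not be an integer.
  • x = 0: the equation forces y = -3, but y > x fails since -3 ≤ 0.
  • x = 1: the equation gives -3y = 8, so y would not be an integer.
  • x = 2: the equation gives -3y = 7, so y would not be an integer.
  • x = 3: the equation forces y = -2, but y > x fails since -2 ≤ 3.
  • x = 4: the equation gives -3y = 5, so y would not be an integer.
  • x = 5: the equation gives -3y = 4, so y would not be an integer.
Every case fails, so no integer solution exists.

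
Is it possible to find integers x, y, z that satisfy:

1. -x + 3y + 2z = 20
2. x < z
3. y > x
Yes

Take x = -2, y = 0, z = 9. Substituting into each constraint:
  (1) 2 + 3(0) + 2(9) = 20 ✓
  (2) -2 < 9 ✓
  (3) 0 > -2 ✓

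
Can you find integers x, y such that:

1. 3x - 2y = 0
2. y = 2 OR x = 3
No

The full constraint system is jointly infeasible over the integers. Each constraint and what it forces:

  - 3x - 2y = 0: is a linear equation tying the variables together
  - y = 2 OR x = 3: forces a choice: either y = 2 or x = 3

Split on the disjunction (y = 2 OR x = 3):
  • If y = 2: with y = 2, every remaining term of the linear equation is divisible by 3, so the left side is ≡ 0 (mod 3); but the right side 4 ≡ 1 (mod 3). No integers can satisfy it.
  • If x = 3: with x = 3, every remaining term of the linear equation is divisible by 2, so the left side is ≡ 0 (mod 2); but the right side -9 ≡ 1 (mod 2). No integers can satisfy it.
Both branches are infeasible, so the system has no integer solution.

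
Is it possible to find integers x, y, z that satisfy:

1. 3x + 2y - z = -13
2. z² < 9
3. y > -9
Yes

Take x = 0, y = -6, z = 1. Substituting into each constraint:
  (1) 3(0) + 2(-6) + (-1) = -13 ✓
  (2) z² = (1)² = 1, and 1 < 9 ✓
  (3) -6 > -9 ✓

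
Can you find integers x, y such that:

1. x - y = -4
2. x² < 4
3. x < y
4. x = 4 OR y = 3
Yes

Take x = -1, y = 3. Substituting into each constraint:
  (1) (-1) + (-3) = -4 ✓
  (2) x² = (-1)² = 1, and 1 < 4 ✓
  (3) -1 < 3 ✓
  (4) y = 3, target 3 ✓ (second branch holds)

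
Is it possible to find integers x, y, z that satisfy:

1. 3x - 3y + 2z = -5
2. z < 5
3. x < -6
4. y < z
Yes

Take x = -7, y = -4, z = 2. Substituting into each constraint:
  (1) 3(-7) - 3(-4) + 2(2) = -5 ✓
  (2) 2 < 5 ✓
  (3) -7 < -6 ✓
  (4) -4 < 2 ✓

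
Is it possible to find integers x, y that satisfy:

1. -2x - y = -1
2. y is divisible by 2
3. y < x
No

A contradictory subset is {-2x - y = -1, y is divisible by 2}. No integer assignment can satisfy these jointly:

  - -2x - y = -1: is a linear equation tying the variables together
  - y is divisible by 2: restricts y to multiples of 2

Modular obstruction: writing y = 2y', every remaining term of the linear equation is divisible by 2, so the left side is ≡ 0 (mod 2); but the right side -1 ≡ 1 (mod 2). No integers can satisfy it.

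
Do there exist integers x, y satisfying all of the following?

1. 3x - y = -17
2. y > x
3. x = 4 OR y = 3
Yes

Take x = 4, y = 29. Substituting into each constraint:
  (1) 3(4) + (-29) = -17 ✓
  (2) 29 > 4 ✓
  (3) x = 4, target 4 ✓ (first branch holds)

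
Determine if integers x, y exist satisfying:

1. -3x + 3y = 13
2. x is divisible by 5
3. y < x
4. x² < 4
No

Even the single constraint (-3x + 3y = 13) is infeasible over the integers.

  - -3x + 3y = 13: every term on the left is divisible by 3, so the LHS ≡ 0 (mod 3), but the RHS 13 is not — no integer solution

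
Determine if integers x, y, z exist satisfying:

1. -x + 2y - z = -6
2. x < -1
Yes

Take x = -2, y = 0, z = 8. Substituting into each constraint:
  (1) 2 + 2(0) + (-8) = -6 ✓
  (2) -2 < -1 ✓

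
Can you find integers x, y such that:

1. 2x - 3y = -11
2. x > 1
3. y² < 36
Yes

Take x = 2, y = 5. Substituting into each constraint:
  (1) 2(2) - 3(5) = -11 ✓
  (2) 2 > 1 ✓
  (3) y² = (5)² = 25, and 25 < 36 ✓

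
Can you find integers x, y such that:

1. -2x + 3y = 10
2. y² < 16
Yes

Take x = -5, y = 0. Substituting into each constraint:
  (1) -2(-5) + 3(0) = 10 ✓
  (2) y² = (0)² = 0, and 0 < 16 ✓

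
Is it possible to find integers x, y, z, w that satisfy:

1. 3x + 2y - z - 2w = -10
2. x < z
Yes

Take x = -2, y = -2, z = 0, w = 0. Substituting into each constraint:
  (1) 3(-2) + 2(-2) + 0 - 2(0) = -10 ✓
  (2) -2 < 0 ✓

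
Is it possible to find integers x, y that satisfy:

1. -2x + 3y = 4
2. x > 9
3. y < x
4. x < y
No

A contradictory subset is {y < x, x < y}. No integer assignment can satisfy these jointly:

  - y < x: bounds one variable relative to another variable
  - x < y: bounds one variable relative to another variable

Direct contradiction: x > y and y > x cannot both hold.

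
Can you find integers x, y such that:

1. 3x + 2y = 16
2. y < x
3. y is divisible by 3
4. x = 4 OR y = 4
No

The full constraint system is jointly infeasible over the integers. Each constraint and what it forces:

  - 3x + 2y = 16: is a linear equation tying the variables together
  - y < x: bounds one variable relative to another variable
  - y is divisible by 3: restricts y to multiples of 3
  - x = 4 OR y = 4: forces a choice: either x = 4 or y = 4

Modular obstruction: writing y = 3y', every remaining term of the linear equation is divisible by 3, so the left side is ≡ 0 (mod 3); but the right side 16 ≡ 1 (mod 3). No integers can satisfy it.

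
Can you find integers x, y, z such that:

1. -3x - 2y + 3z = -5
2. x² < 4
Yes

Take x = 0, y = 4, z = 1. Substituting into each constraint:
  (1) -3(0) - 2(4) + 3(1) = -5 ✓
  (2) x² = (0)² = 0, and 0 < 4 ✓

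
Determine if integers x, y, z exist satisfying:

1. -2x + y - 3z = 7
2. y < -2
Yes

Take x = -5, y = -3, z = 0. Substituting into each constraint:
  (1) -2(-5) + (-3) - 3(0) = 7 ✓
  (2) -3 < -2 ✓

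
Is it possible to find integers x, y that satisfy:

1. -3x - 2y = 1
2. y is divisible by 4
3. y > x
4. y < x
No

A contradictory subset is {y > x, y < x}. No integer assignment can satisfy these jointly:

  - y > x: bounds one variable relative to another variable
  - y < x: bounds one variable relative to another variable

Direct contradiction: y > x and x > y cannot both hold.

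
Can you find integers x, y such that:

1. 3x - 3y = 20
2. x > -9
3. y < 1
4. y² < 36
No

Even the single constraint (3x - 3y = 20) is infeasible over the integers.

  - 3x - 3y = 20: every term on the left is divisible by 3, so the LHS ≡ 0 (mod 3), but the RHS 20 is not — no integer solution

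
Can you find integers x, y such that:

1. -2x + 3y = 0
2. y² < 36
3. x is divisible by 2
Yes

Take x = 0, y = 0. Substituting into each constraint:
  (1) -2(0) + 3(0) = 0 ✓
  (2) y² = (0)² = 0, and 0 < 36 ✓
  (3) 0 = 2 × 0, remainder 0 ✓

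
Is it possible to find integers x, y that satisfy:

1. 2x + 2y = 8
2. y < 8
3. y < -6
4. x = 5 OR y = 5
No

A contradictory subset is {2x + 2y = 8, y < -6, x = 5 OR y = 5}. No integer assignment can satisfy these jointly:

  - 2x + 2y = 8: is a linear equation tying the variables together
  - y < -6: bounds one variable relative to a constant
  - x = 5 OR y = 5: forces a choice: either x = 5 or y = 5

Split on the disjunction (x = 5 OR y = 5):
  • If x = 5: the equation forces y = -1, which contradicts the bound y ≤ -7.
  • If y = 5: this contradicts the bound y ≤ -7.
Both branches are infeasible, so the system has no integer solution.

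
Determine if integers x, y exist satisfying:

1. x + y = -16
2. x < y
Yes

Take x = -9, y = -7. Substituting into each constraint:
  (1) (-9) + (-7) = -16 ✓
  (2) -9 < -7 ✓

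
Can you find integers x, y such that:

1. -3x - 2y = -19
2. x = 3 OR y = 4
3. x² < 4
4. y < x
No

A contradictory subset is {-3x - 2y = -19, x = 3 OR y = 4, y < x}. No integer assignment can satisfy these jointly:

  - -3x - 2y = -19: is a linear equation tying the variables together
  - x = 3 OR y = 4: forces a choice: either x = 3 or y = 4
  - y < x: bounds one variable relative to another variable

Split on the disjunction (x = 3 OR y = 4):
  • If x = 3: the equation forces y = 5, giving (x, y) = (3, 5), which violates x > y.
  • If y = 4: with y = 4, every remaining term of the linear equation is divisible by 3, so the left side is ≡ 0 (mod 3); but the right side -11 ≡ 1 (mod 3). No integers can satisfy it.
Both branches are infeasible, so the system has no integer solution.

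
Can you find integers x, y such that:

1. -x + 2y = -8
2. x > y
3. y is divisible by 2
Yes

Take x = 8, y = 0. Substituting into each constraint:
  (1) (-8) + 2(0) = -8 ✓
  (2) 8 > 0 ✓
  (3) 0 = 2 × 0, remainder 0 ✓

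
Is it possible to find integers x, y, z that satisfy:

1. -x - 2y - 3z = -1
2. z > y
Yes

Take x = -2, y = 0, z = 1. Substituting into each constraint:
  (1) 2 - 2(0) - 3(1) = -1 ✓
  (2) 1 > 0 ✓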